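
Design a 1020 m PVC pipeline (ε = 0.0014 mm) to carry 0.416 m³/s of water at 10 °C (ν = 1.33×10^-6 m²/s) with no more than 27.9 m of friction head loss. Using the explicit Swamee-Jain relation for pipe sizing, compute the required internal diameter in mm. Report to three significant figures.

Swamee-Jain (Type III): D = 0.66·[ε^1.25·(LQ²/(gh_f))^4.75 + ν·Q^9.4·(L/(gh_f))^5.2]^0.04
LQ²/(gh_f) = 0.6449; L/(gh_f) = 3.727
Term 1 = ε^1.25·(…)^4.75 = 6.00×10^-9; Term 2 = ν·Q^9.4·(…)^5.2 = 3.27×10^-7
D = 0.66·(6.00×10^-9 + 3.27×10^-7)^0.04 = 0.3634 m = 363 mm
Check: V = 4.01 m/s, Re = 1.10×10^6, f = 0.01153, h_f = 26.5 m ≈ 27.9 m ✓

D ≈ 363 mm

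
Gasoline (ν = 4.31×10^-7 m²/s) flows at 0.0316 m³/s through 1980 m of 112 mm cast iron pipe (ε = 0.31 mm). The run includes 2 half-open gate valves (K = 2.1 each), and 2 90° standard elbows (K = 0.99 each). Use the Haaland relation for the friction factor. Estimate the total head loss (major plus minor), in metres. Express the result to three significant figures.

H_L ≈ 242 m

V = 4Q/(πD²) = 3.207 m/s; V²/2g = 0.5244 m
Re = 8.33×10^5, ε/D = 0.00277 → f = 0.02579 (Haaland)
Major: h_f = f(L/D)·V²/2g = 0.02579·17679·0.5244 = 239.1 m
Minor: ΣK = 6.18; h_m = ΣK·V²/2g = 3.240 m
Total H_L = 239.1 + 3.240 = 242.3 m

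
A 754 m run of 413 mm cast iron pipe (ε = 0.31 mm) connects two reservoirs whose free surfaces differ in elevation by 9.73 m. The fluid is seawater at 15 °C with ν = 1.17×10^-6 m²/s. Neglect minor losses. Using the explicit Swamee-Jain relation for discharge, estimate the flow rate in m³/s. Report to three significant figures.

Swamee-Jain (Type II): Q = -0.965·√(gD⁵h_f/L)·ln[ε/(3.7D) + √(3.17ν²L/(gD³h_f))]
√(gD⁵h_f/L) = √(9.81·0.413⁵·9.73/754) = 0.03900
ε/(3.7D) = 2.03×10^-4; √(3.17ν²L/(gD³h_f)) = 2.21×10^-5
Q = -0.965·0.03900·ln(2.249×10^-4) = 0.3161 m³/s
Check: V = 2.36 m/s, Re = 8.33×10^5, f = 0.01888, h_f = 9.78 m ≈ 9.73 m ✓

Q ≈ 0.316 m³/s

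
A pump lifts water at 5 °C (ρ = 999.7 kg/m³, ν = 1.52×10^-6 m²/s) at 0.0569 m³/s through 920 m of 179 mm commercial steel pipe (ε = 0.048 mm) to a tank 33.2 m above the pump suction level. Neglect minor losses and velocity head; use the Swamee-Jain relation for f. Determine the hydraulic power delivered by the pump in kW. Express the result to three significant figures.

P_hyd ≈ 31.3 kW

V = 4Q/(πD²) = 2.261 m/s; Re = 2.66×10^5; ε/D = 2.68×10^-4; f = 0.01704
h_f = f(L/D)V²/2g = 22.82 m
Total head H = z + h_f = 33.2 + 22.82 = 56.02 m
P_hyd = ρgQH = 999.7·9.81·0.0569·56.02 = 31.26 kW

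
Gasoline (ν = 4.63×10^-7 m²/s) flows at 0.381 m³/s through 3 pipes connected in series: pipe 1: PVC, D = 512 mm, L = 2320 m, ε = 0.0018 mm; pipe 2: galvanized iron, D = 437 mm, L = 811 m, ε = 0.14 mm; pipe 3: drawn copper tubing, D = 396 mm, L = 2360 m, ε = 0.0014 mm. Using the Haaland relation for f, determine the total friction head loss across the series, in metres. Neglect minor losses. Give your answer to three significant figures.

H ≈ 46.8 m

Pipe 1: V = 1.851 m/s, Re = 2.05×10^6, ε/D = 3.52×10^-6, f = 0.01041, h_1 = f(L/D)V²/2g = 8.229 m
Pipe 2: V = 2.540 m/s, Re = 2.40×10^6, ε/D = 3.20×10^-4, f = 0.01544, h_2 = f(L/D)V²/2g = 9.425 m
Pipe 3: V = 3.093 m/s, Re = 2.65×10^6, ε/D = 3.54×10^-6, f = 0.01002, h_3 = f(L/D)V²/2g = 29.12 m
Series → Q common, losses add: H = Σh = 46.78 m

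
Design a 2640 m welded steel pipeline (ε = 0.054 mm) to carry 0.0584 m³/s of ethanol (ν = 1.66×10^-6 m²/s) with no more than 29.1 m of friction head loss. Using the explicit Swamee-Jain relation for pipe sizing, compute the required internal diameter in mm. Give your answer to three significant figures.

Swamee-Jain (Type III): D = 0.66·[ε^1.25·(LQ²/(gh_f))^4.75 + ν·Q^9.4·(L/(gh_f))^5.2]^0.04
LQ²/(gh_f) = 0.03154; L/(gh_f) = 9.248
Term 1 = ε^1.25·(…)^4.75 = 3.43×10^-13; Term 2 = ν·Q^9.4·(…)^5.2 = 4.44×10^-13
D = 0.66·(3.43×10^-13 + 4.44×10^-13)^0.04 = 0.2165 m = 216 mm
Check: V = 1.59 m/s, Re = 2.07×10^5, f = 0.01739, h_f = 27.2 m ≈ 29.1 m ✓

D ≈ 216 mm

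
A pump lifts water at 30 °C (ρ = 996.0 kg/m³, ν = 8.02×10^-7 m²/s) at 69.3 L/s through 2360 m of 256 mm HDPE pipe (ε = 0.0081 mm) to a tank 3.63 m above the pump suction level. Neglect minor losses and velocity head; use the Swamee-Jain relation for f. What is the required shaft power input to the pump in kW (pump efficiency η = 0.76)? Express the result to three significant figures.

V = 4Q/(πD²) = 1.346 m/s; Re = 4.30×10^5; ε/D = 3.16×10^-5; f = 0.01390
h_f = f(L/D)V²/2g = 11.84 m
Total head H = z + h_f = 3.63 + 11.84 = 15.47 m
P_hyd = ρgQH = 996.0·9.81·0.0693·15.47 = 10.47 kW
P_shaft = P_hyd/η = 10.47/0.76 = 13.78 kW

P_shaft ≈ 13.8 kW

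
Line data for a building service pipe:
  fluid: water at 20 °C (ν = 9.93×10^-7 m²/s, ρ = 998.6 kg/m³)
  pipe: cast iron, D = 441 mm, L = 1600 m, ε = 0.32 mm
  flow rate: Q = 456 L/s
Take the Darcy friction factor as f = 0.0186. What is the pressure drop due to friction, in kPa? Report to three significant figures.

Δp ≈ 300 kPa

V = 4Q/(πD²) = 4·0.456/(π·0.441²) = 2.985 m/s
h_f = f(L/D)V²/(2g) = 0.01860·(1600/0.441)·2.985²/(2·9.81) = 30.65 m
Δp = ρg·h_f = 998.6·9.81·30.65 = 300.3 kPa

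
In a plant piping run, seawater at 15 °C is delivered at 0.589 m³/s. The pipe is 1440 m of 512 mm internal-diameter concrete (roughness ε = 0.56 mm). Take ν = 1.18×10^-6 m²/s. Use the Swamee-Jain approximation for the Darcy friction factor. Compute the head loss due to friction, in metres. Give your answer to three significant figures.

V = 4Q/(πD²) = 4·0.589/(π·0.512²) = 2.861 m/s
Re = VD/ν = 2.861·0.512/1.18×10^-6 = 1.24×10^6 → turbulent
ε/D = 0.56/512 = 0.00109
Swamee-Jain: f = 0.02038
h_f = f(L/D)V²/(2g) = 0.02038·(1440/0.512)·2.861²/(2·9.81) = 23.91 m

h_f ≈ 23.9 m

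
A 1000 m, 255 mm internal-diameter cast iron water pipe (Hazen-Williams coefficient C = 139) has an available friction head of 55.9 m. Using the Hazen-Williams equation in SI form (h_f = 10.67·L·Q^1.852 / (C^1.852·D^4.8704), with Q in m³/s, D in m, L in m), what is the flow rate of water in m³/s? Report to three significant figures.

Q ≈ 0.224 m³/s

Rearranging: Q = [h_f·C^1.852·D^4.8704 / (10.67·L)]^(1/1.852)
Q = [55.9·139^1.852·0.255^4.8704 / (10.67·1000)]^0.540 = 0.2243 m³/s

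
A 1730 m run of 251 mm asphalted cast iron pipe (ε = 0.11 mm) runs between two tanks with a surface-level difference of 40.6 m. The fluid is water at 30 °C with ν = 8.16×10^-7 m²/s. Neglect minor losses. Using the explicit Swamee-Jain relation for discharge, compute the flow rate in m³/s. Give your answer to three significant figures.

Q ≈ 0.129 m³/s

Swamee-Jain (Type II): Q = -0.965·√(gD⁵h_f/L)·ln[ε/(3.7D) + √(3.17ν²L/(gD³h_f))]
√(gD⁵h_f/L) = √(9.81·0.251⁵·40.6/1730) = 0.01514
ε/(3.7D) = 1.18×10^-4; √(3.17ν²L/(gD³h_f)) = 2.41×10^-5
Q = -0.965·0.01514·ln(1.425×10^-4) = 0.1294 m³/s
Check: V = 2.62 m/s, Re = 8.05×10^5, f = 0.01700, h_f = 40.9 m ≈ 40.6 m ✓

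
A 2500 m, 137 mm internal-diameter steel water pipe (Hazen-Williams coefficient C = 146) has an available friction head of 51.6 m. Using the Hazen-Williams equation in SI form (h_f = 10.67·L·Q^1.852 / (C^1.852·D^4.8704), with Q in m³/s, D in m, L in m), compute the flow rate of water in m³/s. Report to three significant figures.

Q ≈ 0.0269 m³/s

Rearranging: Q = [h_f·C^1.852·D^4.8704 / (10.67·L)]^(1/1.852)
Q = [51.6·146^1.852·0.137^4.8704 / (10.67·2500)]^0.540 = 0.02685 m³/s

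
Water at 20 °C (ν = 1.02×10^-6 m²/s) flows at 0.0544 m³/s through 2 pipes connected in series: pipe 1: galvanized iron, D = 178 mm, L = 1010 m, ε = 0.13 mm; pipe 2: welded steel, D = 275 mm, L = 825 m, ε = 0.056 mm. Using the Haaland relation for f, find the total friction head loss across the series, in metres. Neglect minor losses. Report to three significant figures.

Pipe 1: V = 2.186 m/s, Re = 3.81×10^5, ε/D = 7.30×10^-4, f = 0.01909, h_1 = f(L/D)V²/2g = 26.39 m
Pipe 2: V = 0.9159 m/s, Re = 2.47×10^5, ε/D = 2.04×10^-4, f = 0.01645, h_2 = f(L/D)V²/2g = 2.110 m
Series → Q common, losses add: H = Σh = 28.50 m

H ≈ 28.5 m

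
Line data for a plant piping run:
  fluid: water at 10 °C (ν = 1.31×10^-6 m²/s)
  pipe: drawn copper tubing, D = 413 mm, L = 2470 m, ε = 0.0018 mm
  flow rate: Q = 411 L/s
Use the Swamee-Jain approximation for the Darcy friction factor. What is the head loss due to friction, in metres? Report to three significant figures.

V = 4Q/(πD²) = 4·0.411/(π·0.413²) = 3.068 m/s
Re = VD/ν = 3.068·0.413/1.31×10^-6 = 9.67×10^5 → turbulent
ε/D = 0.0018/413 = 4.36×10^-6
Swamee-Jain: f = 0.01178
h_f = f(L/D)V²/(2g) = 0.01178·(2470/0.413)·3.068²/(2·9.81) = 33.80 m

h_f ≈ 33.8 m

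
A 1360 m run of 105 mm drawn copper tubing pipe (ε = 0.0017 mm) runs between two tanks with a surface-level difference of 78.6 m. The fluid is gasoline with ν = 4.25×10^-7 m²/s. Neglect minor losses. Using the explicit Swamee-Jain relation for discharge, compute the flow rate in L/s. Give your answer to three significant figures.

Swamee-Jain (Type II): Q = -0.965·√(gD⁵h_f/L)·ln[ε/(3.7D) + √(3.17ν²L/(gD³h_f))]
√(gD⁵h_f/L) = √(9.81·0.105⁵·78.6/1360) = 0.002690
ε/(3.7D) = 4.38×10^-6; √(3.17ν²L/(gD³h_f)) = 2.95×10^-5
Q = -0.965·0.002690·ln(3.391×10^-5) = 0.02672 m³/s
Check: V = 3.09 m/s, Re = 7.62×10^5, f = 0.01249, h_f = 78.5 m ≈ 78.6 m ✓

Q ≈ 26.7 L/s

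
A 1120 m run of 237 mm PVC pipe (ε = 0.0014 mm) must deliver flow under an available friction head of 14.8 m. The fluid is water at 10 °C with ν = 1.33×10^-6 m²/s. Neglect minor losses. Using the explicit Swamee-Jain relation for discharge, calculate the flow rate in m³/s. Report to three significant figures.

Q ≈ 0.0926 m³/s

Swamee-Jain (Type II): Q = -0.965·√(gD⁵h_f/L)·ln[ε/(3.7D) + √(3.17ν²L/(gD³h_f))]
√(gD⁵h_f/L) = √(9.81·0.237⁵·14.8/1120) = 0.009845
ε/(3.7D) = 1.60×10^-6; √(3.17ν²L/(gD³h_f)) = 5.70×10^-5
Q = -0.965·0.009845·ln(5.860×10^-5) = 0.09258 m³/s
Check: V = 2.10 m/s, Re = 3.74×10^5, f = 0.01388, h_f = 14.7 m ≈ 14.8 m ✓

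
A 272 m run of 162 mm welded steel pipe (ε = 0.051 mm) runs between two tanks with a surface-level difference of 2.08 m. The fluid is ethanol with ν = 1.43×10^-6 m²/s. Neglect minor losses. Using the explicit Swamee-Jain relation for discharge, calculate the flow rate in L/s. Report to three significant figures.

Q ≈ 23.4 L/s

Swamee-Jain (Type II): Q = -0.965·√(gD⁵h_f/L)·ln[ε/(3.7D) + √(3.17ν²L/(gD³h_f))]
√(gD⁵h_f/L) = √(9.81·0.162⁵·2.08/272) = 0.002893
ε/(3.7D) = 8.51×10^-5; √(3.17ν²L/(gD³h_f)) = 1.43×10^-4
Q = -0.965·0.002893·ln(2.276×10^-4) = 0.02342 m³/s
Check: V = 1.14 m/s, Re = 1.29×10^5, f = 0.01888, h_f = 2.09 m ≈ 2.08 m ✓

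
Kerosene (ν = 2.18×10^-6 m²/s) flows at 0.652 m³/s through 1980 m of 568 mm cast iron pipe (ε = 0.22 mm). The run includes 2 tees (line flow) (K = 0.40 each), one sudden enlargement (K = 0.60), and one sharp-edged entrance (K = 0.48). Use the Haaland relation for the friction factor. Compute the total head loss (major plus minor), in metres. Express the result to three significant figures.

H_L ≈ 20.1 m

V = 4Q/(πD²) = 2.573 m/s; V²/2g = 0.3375 m
Re = 6.70×10^5, ε/D = 3.87×10^-4 → f = 0.01658 (Haaland)
Major: h_f = f(L/D)·V²/2g = 0.01658·3486·0.3375 = 19.51 m
Minor: ΣK = 1.88; h_m = ΣK·V²/2g = 0.6344 m
Total H_L = 19.51 + 0.6344 = 20.14 m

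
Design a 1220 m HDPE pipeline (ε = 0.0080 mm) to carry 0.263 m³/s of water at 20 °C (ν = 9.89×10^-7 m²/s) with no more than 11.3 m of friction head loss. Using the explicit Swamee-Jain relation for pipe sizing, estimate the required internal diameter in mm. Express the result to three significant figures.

D ≈ 380 mm

Swamee-Jain (Type III): D = 0.66·[ε^1.25·(LQ²/(gh_f))^4.75 + ν·Q^9.4·(L/(gh_f))^5.2]^0.04
LQ²/(gh_f) = 0.7612; L/(gh_f) = 11.01
Term 1 = ε^1.25·(…)^4.75 = 1.16×10^-7; Term 2 = ν·Q^9.4·(…)^5.2 = 9.10×10^-7
D = 0.66·(1.16×10^-7 + 9.10×10^-7)^0.04 = 0.3802 m = 380 mm
Check: V = 2.32 m/s, Re = 8.91×10^5, f = 0.01230, h_f = 10.8 m ≈ 11.3 m ✓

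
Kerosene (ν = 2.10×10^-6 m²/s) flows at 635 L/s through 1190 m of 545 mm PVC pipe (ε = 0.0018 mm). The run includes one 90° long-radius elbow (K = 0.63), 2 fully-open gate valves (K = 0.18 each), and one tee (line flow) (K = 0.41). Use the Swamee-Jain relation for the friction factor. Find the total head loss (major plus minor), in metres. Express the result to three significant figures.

H_L ≈ 10.7 m

V = 4Q/(πD²) = 2.722 m/s; V²/2g = 0.3776 m
Re = 7.06×10^5, ε/D = 3.30×10^-6 → f = 0.01238 (Swamee-Jain)
Major: h_f = f(L/D)·V²/2g = 0.01238·2183·0.3776 = 10.21 m
Minor: ΣK = 1.40; h_m = ΣK·V²/2g = 0.5287 m
Total H_L = 10.21 + 0.5287 = 10.74 m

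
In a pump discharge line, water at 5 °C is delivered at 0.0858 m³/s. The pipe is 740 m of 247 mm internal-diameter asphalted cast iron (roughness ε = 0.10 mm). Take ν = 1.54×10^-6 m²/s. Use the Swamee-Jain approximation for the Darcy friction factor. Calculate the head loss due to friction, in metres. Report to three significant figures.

V = 4Q/(πD²) = 4·0.0858/(π·0.247²) = 1.791 m/s
Re = VD/ν = 1.791·0.247/1.54×10^-6 = 2.87×10^5 → turbulent
ε/D = 0.10/247 = 4.05×10^-4
Swamee-Jain: f = 0.01782
h_f = f(L/D)V²/(2g) = 0.01782·(740/0.247)·1.791²/(2·9.81) = 8.725 m

h_f ≈ 8.72 m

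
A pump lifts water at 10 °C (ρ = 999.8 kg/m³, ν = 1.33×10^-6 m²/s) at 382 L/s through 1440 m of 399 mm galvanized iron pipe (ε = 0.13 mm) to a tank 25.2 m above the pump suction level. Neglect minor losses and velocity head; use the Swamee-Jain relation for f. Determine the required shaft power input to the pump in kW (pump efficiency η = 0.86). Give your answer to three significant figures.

V = 4Q/(πD²) = 3.055 m/s; Re = 9.17×10^5; ε/D = 3.26×10^-4; f = 0.01604
h_f = f(L/D)V²/2g = 27.54 m
Total head H = z + h_f = 25.2 + 27.54 = 52.74 m
P_hyd = ρgQH = 999.8·9.81·0.382·52.74 = 197.6 kW
P_shaft = P_hyd/η = 197.6/0.86 = 229.8 kW

P_shaft ≈ 230 kW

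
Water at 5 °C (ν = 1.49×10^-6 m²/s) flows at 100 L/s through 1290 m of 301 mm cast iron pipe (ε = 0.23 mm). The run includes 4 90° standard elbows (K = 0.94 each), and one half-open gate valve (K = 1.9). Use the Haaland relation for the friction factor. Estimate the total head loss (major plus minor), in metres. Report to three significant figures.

H_L ≈ 8.99 m

V = 4Q/(πD²) = 1.405 m/s; V²/2g = 0.1007 m
Re = 2.84×10^5, ε/D = 7.64×10^-4 → f = 0.01952 (Haaland)
Major: h_f = f(L/D)·V²/2g = 0.01952·4286·0.1007 = 8.420 m
Minor: ΣK = 5.66; h_m = ΣK·V²/2g = 0.5697 m
Total H_L = 8.420 + 0.5697 = 8.989 m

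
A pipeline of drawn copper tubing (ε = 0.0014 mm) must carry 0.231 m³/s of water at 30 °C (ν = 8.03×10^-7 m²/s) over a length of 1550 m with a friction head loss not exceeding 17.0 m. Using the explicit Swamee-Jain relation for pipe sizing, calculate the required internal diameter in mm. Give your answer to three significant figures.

Swamee-Jain (Type III): D = 0.66·[ε^1.25·(LQ²/(gh_f))^4.75 + ν·Q^9.4·(L/(gh_f))^5.2]^0.04
LQ²/(gh_f) = 0.4959; L/(gh_f) = 9.294
Term 1 = ε^1.25·(…)^4.75 = 1.72×10^-9; Term 2 = ν·Q^9.4·(…)^5.2 = 9.07×10^-8
D = 0.66·(1.72×10^-9 + 9.07×10^-8)^0.04 = 0.3453 m = 345 mm
Check: V = 2.47 m/s, Re = 1.06×10^6, f = 0.01160, h_f = 16.2 m ≈ 17.0 m ✓

D ≈ 345 mm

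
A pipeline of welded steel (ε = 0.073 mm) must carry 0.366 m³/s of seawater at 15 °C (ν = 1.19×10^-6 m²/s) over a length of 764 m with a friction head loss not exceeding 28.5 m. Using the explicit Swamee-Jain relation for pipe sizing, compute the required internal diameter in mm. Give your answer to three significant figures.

D ≈ 342 mm

Swamee-Jain (Type III): D = 0.66·[ε^1.25·(LQ²/(gh_f))^4.75 + ν·Q^9.4·(L/(gh_f))^5.2]^0.04
LQ²/(gh_f) = 0.3661; L/(gh_f) = 2.733
Term 1 = ε^1.25·(…)^4.75 = 5.70×10^-8; Term 2 = ν·Q^9.4·(…)^5.2 = 1.75×10^-8
D = 0.66·(5.70×10^-8 + 1.75×10^-8)^0.04 = 0.3423 m = 342 mm
Check: V = 3.98 m/s, Re = 1.14×10^6, f = 0.01481, h_f = 26.6 m ≈ 28.5 m ✓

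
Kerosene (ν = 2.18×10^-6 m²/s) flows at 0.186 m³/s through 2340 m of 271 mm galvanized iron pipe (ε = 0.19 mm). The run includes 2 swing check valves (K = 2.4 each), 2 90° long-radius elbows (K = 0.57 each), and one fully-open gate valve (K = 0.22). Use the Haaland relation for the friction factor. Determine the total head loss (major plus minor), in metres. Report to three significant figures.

V = 4Q/(πD²) = 3.225 m/s; V²/2g = 0.5300 m
Re = 4.01×10^5, ε/D = 7.01×10^-4 → f = 0.01890 (Haaland)
Major: h_f = f(L/D)·V²/2g = 0.01890·8635·0.5300 = 86.50 m
Minor: ΣK = 6.16; h_m = ΣK·V²/2g = 3.265 m
Total H_L = 86.50 + 3.265 = 89.77 m

H_L ≈ 89.8 m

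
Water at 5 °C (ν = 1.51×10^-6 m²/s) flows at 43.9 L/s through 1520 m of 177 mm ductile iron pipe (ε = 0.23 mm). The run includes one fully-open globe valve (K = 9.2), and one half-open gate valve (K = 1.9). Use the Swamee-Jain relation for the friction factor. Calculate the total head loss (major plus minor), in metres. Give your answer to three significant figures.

H_L ≈ 32.8 m

V = 4Q/(πD²) = 1.784 m/s; V²/2g = 0.1622 m
Re = 2.09×10^5, ε/D = 0.00130 → f = 0.02225 (Swamee-Jain)
Major: h_f = f(L/D)·V²/2g = 0.02225·8588·0.1622 = 31.00 m
Minor: ΣK = 11.1; h_m = ΣK·V²/2g = 1.801 m
Total H_L = 31.00 + 1.801 = 32.80 m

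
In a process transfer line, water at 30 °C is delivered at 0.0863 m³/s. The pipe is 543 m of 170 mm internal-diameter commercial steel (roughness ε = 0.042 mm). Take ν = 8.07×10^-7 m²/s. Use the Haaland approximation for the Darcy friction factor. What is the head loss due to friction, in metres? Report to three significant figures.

V = 4Q/(πD²) = 4·0.0863/(π·0.170²) = 3.802 m/s
Re = VD/ν = 3.802·0.170/8.07×10^-7 = 8.01×10^5 → turbulent
ε/D = 0.042/170 = 2.47×10^-4
Haaland: f = 0.01526
h_f = f(L/D)V²/(2g) = 0.01526·(543/0.170)·3.802²/(2·9.81) = 35.91 m

h_f ≈ 35.9 m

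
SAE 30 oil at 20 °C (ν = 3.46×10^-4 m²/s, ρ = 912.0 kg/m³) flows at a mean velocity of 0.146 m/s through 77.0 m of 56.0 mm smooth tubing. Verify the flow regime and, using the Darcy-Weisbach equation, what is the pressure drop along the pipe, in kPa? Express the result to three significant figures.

Re = VD/ν = 0.146·0.05600/3.46×10^-4 = 23.6 → laminar (Re < 2300)
f = 64/Re = 2.708
h_f = f(L/D)V²/(2g) = 2.708·(77.0/0.05600)·0.146²/(2·9.81) = 4.046 m
Δp = ρg·h_f = 912.0·9.81·4.046 = 36.20 kPa

Δp ≈ 36.2 kPa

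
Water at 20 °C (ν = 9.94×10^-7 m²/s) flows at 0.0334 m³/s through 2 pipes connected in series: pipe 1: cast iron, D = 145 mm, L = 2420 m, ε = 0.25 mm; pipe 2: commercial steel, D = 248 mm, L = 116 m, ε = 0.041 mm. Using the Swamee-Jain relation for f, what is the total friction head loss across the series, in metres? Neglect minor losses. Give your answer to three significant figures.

Pipe 1: V = 2.023 m/s, Re = 2.95×10^5, ε/D = 0.00172, f = 0.02335, h_1 = f(L/D)V²/2g = 81.26 m
Pipe 2: V = 0.6914 m/s, Re = 1.73×10^5, ε/D = 1.65×10^-4, f = 0.01725, h_2 = f(L/D)V²/2g = 0.1966 m
Series → Q common, losses add: H = Σh = 81.46 m

H ≈ 81.5 m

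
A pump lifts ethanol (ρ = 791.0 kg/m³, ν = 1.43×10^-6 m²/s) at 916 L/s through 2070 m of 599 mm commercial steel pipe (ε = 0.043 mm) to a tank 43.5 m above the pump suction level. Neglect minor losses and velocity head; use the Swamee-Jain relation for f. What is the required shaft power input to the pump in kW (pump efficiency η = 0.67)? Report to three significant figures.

V = 4Q/(πD²) = 3.251 m/s; Re = 1.36×10^6; ε/D = 7.18×10^-5; f = 0.01271
h_f = f(L/D)V²/2g = 23.65 m
Total head H = z + h_f = 43.5 + 23.65 = 67.15 m
P_hyd = ρgQH = 791.0·9.81·0.916·67.15 = 477.3 kW
P_shaft = P_hyd/η = 477.3/0.67 = 712.4 kW

P_shaft ≈ 712 kW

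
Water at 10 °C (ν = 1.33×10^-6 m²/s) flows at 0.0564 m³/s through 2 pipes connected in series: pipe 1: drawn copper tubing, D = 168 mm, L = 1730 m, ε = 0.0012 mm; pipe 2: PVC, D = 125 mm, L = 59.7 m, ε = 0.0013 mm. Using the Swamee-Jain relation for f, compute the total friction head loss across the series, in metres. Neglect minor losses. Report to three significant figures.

H ≈ 55.5 m

Pipe 1: V = 2.544 m/s, Re = 3.21×10^5, ε/D = 7.14×10^-6, f = 0.01428, h_1 = f(L/D)V²/2g = 48.51 m
Pipe 2: V = 4.596 m/s, Re = 4.32×10^5, ε/D = 1.04×10^-5, f = 0.01359, h_2 = f(L/D)V²/2g = 6.989 m
Series → Q common, losses add: H = Σh = 55.50 m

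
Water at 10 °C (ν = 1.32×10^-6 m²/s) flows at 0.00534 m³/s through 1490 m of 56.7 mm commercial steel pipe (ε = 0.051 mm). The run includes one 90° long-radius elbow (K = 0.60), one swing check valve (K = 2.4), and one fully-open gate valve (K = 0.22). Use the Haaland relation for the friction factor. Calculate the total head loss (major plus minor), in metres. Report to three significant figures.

V = 4Q/(πD²) = 2.115 m/s; V²/2g = 0.2280 m
Re = 9.08×10^4, ε/D = 8.99×10^-4 → f = 0.02182 (Haaland)
Major: h_f = f(L/D)·V²/2g = 0.02182·26279·0.2280 = 130.7 m
Minor: ΣK = 3.22; h_m = ΣK·V²/2g = 0.7341 m
Total H_L = 130.7 + 0.7341 = 131.4 m

H_L ≈ 131 m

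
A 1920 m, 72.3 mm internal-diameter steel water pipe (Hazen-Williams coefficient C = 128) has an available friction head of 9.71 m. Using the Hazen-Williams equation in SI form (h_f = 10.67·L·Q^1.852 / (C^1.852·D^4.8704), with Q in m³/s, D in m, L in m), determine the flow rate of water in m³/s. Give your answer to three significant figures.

Rearranging: Q = [h_f·C^1.852·D^4.8704 / (10.67·L)]^(1/1.852)
Q = [9.71·128^1.852·0.0723^4.8704 / (10.67·1920)]^0.540 = 0.002051 m³/s

Q ≈ 0.00205 m³/s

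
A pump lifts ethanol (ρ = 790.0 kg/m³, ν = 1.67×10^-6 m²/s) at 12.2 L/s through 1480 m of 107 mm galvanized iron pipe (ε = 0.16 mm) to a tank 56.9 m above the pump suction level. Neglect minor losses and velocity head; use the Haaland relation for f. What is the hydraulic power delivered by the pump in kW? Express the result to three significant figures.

P_hyd ≈ 8.30 kW

V = 4Q/(πD²) = 1.357 m/s; Re = 8.69×10^4; ε/D = 0.00150; f = 0.02380
h_f = f(L/D)V²/2g = 30.88 m
Total head H = z + h_f = 56.9 + 30.88 = 87.78 m
P_hyd = ρgQH = 790.0·9.81·0.0122·87.78 = 8.300 kW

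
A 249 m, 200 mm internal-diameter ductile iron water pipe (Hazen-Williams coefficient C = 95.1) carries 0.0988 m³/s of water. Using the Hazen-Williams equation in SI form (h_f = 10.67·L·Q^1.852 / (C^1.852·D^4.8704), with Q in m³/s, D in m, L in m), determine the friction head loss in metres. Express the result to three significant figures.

h_f = 10.67·249·0.0988^1.852 / (95.1^1.852·0.200^4.8704) = 20.11 m

h_f ≈ 20.1 m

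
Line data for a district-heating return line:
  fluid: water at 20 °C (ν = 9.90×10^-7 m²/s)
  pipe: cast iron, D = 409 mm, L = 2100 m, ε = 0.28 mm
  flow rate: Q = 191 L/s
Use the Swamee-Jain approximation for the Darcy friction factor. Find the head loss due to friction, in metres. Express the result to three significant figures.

V = 4Q/(πD²) = 4·0.191/(π·0.409²) = 1.454 m/s
Re = VD/ν = 1.454·0.409/9.90×10^-7 = 6.01×10^5 → turbulent
ε/D = 0.28/409 = 6.85×10^-4
Swamee-Jain: f = 0.01871
h_f = f(L/D)V²/(2g) = 0.01871·(2100/0.409)·1.454²/(2·9.81) = 10.35 m

h_f ≈ 10.3 m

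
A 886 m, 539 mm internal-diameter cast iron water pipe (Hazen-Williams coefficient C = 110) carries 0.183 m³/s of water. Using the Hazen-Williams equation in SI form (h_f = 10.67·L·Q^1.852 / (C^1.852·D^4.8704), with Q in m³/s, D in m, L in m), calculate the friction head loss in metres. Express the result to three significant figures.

h_f = 10.67·886·0.183^1.852 / (110^1.852·0.539^4.8704) = 1.369 m

h_f ≈ 1.37 m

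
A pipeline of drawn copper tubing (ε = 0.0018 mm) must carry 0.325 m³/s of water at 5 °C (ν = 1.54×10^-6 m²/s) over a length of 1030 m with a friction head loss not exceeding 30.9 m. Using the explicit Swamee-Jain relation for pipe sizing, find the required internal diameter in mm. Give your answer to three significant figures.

D ≈ 327 mm

Swamee-Jain (Type III): D = 0.66·[ε^1.25·(LQ²/(gh_f))^4.75 + ν·Q^9.4·(L/(gh_f))^5.2]^0.04
LQ²/(gh_f) = 0.3589; L/(gh_f) = 3.398
Term 1 = ε^1.25·(…)^4.75 = 5.07×10^-10; Term 2 = ν·Q^9.4·(…)^5.2 = 2.30×10^-8
D = 0.66·(5.07×10^-10 + 2.30×10^-8)^0.04 = 0.3269 m = 327 mm
Check: V = 3.87 m/s, Re = 8.22×10^5, f = 0.01212, h_f = 29.2 m ≈ 30.9 m ✓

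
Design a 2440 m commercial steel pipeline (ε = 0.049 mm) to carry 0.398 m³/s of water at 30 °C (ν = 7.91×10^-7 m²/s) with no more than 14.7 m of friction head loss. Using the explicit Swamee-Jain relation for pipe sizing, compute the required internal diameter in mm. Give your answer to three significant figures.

D ≈ 496 mm

Swamee-Jain (Type III): D = 0.66·[ε^1.25·(LQ²/(gh_f))^4.75 + ν·Q^9.4·(L/(gh_f))^5.2]^0.04
LQ²/(gh_f) = 2.680; L/(gh_f) = 16.92
Term 1 = ε^1.25·(…)^4.75 = 4.43×10^-4; Term 2 = ν·Q^9.4·(…)^5.2 = 3.35×10^-4
D = 0.66·(4.43×10^-4 + 3.35×10^-4)^0.04 = 0.4957 m = 496 mm
Check: V = 2.06 m/s, Re = 1.29×10^6, f = 0.01322, h_f = 14.1 m ≈ 14.7 m ✓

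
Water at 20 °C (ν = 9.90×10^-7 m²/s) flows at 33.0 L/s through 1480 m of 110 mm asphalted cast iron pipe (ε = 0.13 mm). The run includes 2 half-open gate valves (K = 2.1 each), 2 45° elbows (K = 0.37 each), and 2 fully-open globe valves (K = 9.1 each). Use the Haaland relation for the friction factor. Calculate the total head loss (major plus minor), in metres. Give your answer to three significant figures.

H_L ≈ 189 m

V = 4Q/(πD²) = 3.472 m/s; V²/2g = 0.6146 m
Re = 3.86×10^5, ε/D = 0.00118 → f = 0.02110 (Haaland)
Major: h_f = f(L/D)·V²/2g = 0.02110·13455·0.6146 = 174.4 m
Minor: ΣK = 23.1; h_m = ΣK·V²/2g = 14.22 m
Total H_L = 174.4 + 14.22 = 188.7 m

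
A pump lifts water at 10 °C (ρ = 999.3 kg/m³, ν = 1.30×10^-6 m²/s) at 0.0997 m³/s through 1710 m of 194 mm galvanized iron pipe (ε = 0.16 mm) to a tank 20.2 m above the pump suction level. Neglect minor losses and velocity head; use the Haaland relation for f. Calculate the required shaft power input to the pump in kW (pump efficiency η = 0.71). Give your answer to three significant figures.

P_shaft ≈ 164 kW

V = 4Q/(πD²) = 3.373 m/s; Re = 5.03×10^5; ε/D = 8.25×10^-4; f = 0.01938
h_f = f(L/D)V²/2g = 99.04 m
Total head H = z + h_f = 20.2 + 99.04 = 119.2 m
P_hyd = ρgQH = 999.3·9.81·0.0997·119.2 = 116.5 kW
P_shaft = P_hyd/η = 116.5/0.71 = 164.1 kW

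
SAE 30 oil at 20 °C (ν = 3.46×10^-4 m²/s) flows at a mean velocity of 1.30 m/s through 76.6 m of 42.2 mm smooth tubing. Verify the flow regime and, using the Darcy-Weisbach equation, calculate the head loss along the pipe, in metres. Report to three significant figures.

h_f ≈ 63.1 m

Re = VD/ν = 1.30·0.04220/3.46×10^-4 = 159 → laminar (Re < 2300)
f = 64/Re = 0.4036
h_f = f(L/D)V²/(2g) = 0.4036·(76.6/0.04220)·1.30²/(2·9.81) = 63.11 m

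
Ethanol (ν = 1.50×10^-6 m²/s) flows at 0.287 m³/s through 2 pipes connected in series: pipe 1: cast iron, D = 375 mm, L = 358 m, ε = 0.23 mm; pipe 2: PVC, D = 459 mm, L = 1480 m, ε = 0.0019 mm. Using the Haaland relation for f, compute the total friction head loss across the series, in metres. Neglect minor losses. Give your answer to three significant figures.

Pipe 1: V = 2.599 m/s, Re = 6.50×10^5, ε/D = 6.13×10^-4, f = 0.01810, h_1 = f(L/D)V²/2g = 5.947 m
Pipe 2: V = 1.734 m/s, Re = 5.31×10^5, ε/D = 4.14×10^-6, f = 0.01297, h_2 = f(L/D)V²/2g = 6.413 m
Series → Q common, losses add: H = Σh = 12.36 m

H ≈ 12.4 m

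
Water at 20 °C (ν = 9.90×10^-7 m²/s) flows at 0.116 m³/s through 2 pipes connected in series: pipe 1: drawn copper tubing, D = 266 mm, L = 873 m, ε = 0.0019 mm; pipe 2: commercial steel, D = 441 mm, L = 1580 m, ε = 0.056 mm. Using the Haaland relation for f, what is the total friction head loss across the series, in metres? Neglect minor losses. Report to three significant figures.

Pipe 1: V = 2.087 m/s, Re = 5.61×10^5, ε/D = 7.14×10^-6, f = 0.01288, h_1 = f(L/D)V²/2g = 9.391 m
Pipe 2: V = 0.7594 m/s, Re = 3.38×10^5, ε/D = 1.27×10^-4, f = 0.01523, h_2 = f(L/D)V²/2g = 1.604 m
Series → Q common, losses add: H = Σh = 11.00 m

H ≈ 11.0 m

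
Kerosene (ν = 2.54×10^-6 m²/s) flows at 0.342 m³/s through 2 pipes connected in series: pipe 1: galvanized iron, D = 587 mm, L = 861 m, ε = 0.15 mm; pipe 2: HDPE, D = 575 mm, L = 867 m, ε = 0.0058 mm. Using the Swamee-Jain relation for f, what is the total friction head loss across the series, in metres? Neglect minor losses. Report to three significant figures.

H ≈ 3.94 m

Pipe 1: V = 1.264 m/s, Re = 2.92×10^5, ε/D = 2.56×10^-4, f = 0.01678, h_1 = f(L/D)V²/2g = 2.004 m
Pipe 2: V = 1.317 m/s, Re = 2.98×10^5, ε/D = 1.01×10^-5, f = 0.01451, h_2 = f(L/D)V²/2g = 1.934 m
Series → Q common, losses add: H = Σh = 3.938 m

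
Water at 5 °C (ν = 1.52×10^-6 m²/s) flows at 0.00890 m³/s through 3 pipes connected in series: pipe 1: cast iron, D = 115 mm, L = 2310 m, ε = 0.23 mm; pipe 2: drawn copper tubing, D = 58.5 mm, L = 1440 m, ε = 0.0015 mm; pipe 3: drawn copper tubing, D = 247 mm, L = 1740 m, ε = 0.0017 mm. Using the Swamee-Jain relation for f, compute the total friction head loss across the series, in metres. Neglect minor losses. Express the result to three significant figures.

H ≈ 256 m

Pipe 1: V = 0.8568 m/s, Re = 6.48×10^4, ε/D = 0.00200, f = 0.02615, h_1 = f(L/D)V²/2g = 19.65 m
Pipe 2: V = 3.311 m/s, Re = 1.27×10^5, ε/D = 2.56×10^-5, f = 0.01717, h_2 = f(L/D)V²/2g = 236.2 m
Pipe 3: V = 0.1857 m/s, Re = 3.02×10^4, ε/D = 6.88×10^-6, f = 0.02336, h_3 = f(L/D)V²/2g = 0.2894 m
Series → Q common, losses add: H = Σh = 256.1 m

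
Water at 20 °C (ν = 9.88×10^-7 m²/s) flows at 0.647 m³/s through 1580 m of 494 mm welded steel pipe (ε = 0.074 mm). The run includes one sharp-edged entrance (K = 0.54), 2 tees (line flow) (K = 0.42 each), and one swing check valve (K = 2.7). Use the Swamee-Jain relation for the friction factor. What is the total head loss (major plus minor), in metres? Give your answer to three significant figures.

V = 4Q/(πD²) = 3.376 m/s; V²/2g = 0.5808 m
Re = 1.69×10^6, ε/D = 1.50×10^-4 → f = 0.01377 (Swamee-Jain)
Major: h_f = f(L/D)·V²/2g = 0.01377·3198·0.5808 = 25.57 m
Minor: ΣK = 4.08; h_m = ΣK·V²/2g = 2.370 m
Total H_L = 25.57 + 2.370 = 27.94 m

H_L ≈ 27.9 m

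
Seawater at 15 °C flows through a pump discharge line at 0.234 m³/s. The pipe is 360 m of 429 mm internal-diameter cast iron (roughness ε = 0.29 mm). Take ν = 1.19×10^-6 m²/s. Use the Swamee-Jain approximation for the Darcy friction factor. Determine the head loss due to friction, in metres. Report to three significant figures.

V = 4Q/(πD²) = 4·0.234/(π·0.429²) = 1.619 m/s
Re = VD/ν = 1.619·0.429/1.19×10^-6 = 5.84×10^5 → turbulent
ε/D = 0.29/429 = 6.76×10^-4
Swamee-Jain: f = 0.01868
h_f = f(L/D)V²/(2g) = 0.01868·(360/0.429)·1.619²/(2·9.81) = 2.094 m

h_f ≈ 2.09 m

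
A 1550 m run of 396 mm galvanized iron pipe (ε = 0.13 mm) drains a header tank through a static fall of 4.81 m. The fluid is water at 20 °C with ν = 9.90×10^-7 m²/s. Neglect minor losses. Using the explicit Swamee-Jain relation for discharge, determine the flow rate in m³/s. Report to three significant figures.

Q ≈ 0.149 m³/s

Swamee-Jain (Type II): Q = -0.965·√(gD⁵h_f/L)·ln[ε/(3.7D) + √(3.17ν²L/(gD³h_f))]
√(gD⁵h_f/L) = √(9.81·0.396⁵·4.81/1550) = 0.01722
ε/(3.7D) = 8.87×10^-5; √(3.17ν²L/(gD³h_f)) = 4.05×10^-5
Q = -0.965·0.01722·ln(1.293×10^-4) = 0.1488 m³/s
Check: V = 1.21 m/s, Re = 4.83×10^5, f = 0.01663, h_f = 4.84 m ≈ 4.81 m ✓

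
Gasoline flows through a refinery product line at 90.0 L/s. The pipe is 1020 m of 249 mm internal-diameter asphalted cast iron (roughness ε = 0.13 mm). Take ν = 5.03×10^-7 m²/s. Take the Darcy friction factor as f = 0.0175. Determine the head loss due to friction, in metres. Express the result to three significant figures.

h_f ≈ 12.5 m

V = 4Q/(πD²) = 4·0.0900/(π·0.249²) = 1.848 m/s
h_f = f(L/D)V²/(2g) = 0.01750·(1020/0.249)·1.848²/(2·9.81) = 12.48 m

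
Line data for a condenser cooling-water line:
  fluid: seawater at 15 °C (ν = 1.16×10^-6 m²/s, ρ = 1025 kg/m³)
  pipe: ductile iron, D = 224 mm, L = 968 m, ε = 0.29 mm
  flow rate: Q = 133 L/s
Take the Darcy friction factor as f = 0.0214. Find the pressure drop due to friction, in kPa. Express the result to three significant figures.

V = 4Q/(πD²) = 4·0.133/(π·0.224²) = 3.375 m/s
h_f = f(L/D)V²/(2g) = 0.02140·(968/0.224)·3.375²/(2·9.81) = 53.69 m
Δp = ρg·h_f = 1025·9.81·53.69 = 539.8 kPa

Δp ≈ 540 kPa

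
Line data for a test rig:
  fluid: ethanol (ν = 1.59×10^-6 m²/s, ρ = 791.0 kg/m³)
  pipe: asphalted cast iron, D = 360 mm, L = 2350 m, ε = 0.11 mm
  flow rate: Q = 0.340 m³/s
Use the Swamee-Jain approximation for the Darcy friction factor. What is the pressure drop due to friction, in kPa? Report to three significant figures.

Δp ≈ 461 kPa

V = 4Q/(πD²) = 4·0.340/(π·0.360²) = 3.340 m/s
Re = VD/ν = 3.340·0.360/1.59×10^-6 = 7.56×10^5 → turbulent
ε/D = 0.11/360 = 3.06×10^-4
Swamee-Jain: f = 0.01602
h_f = f(L/D)V²/(2g) = 0.01602·(2350/0.360)·3.340²/(2·9.81) = 59.45 m
Δp = ρg·h_f = 791.0·9.81·59.45 = 461.3 kPa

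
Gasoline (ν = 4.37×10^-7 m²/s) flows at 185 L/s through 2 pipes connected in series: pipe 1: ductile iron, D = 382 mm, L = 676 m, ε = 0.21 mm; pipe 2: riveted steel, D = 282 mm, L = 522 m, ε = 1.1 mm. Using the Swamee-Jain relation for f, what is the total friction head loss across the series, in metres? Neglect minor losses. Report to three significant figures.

H ≈ 27.5 m

Pipe 1: V = 1.614 m/s, Re = 1.41×10^6, ε/D = 5.50×10^-4, f = 0.01748, h_1 = f(L/D)V²/2g = 4.108 m
Pipe 2: V = 2.962 m/s, Re = 1.91×10^6, ε/D = 0.00390, f = 0.02831, h_2 = f(L/D)V²/2g = 23.43 m
Series → Q common, losses add: H = Σh = 27.54 m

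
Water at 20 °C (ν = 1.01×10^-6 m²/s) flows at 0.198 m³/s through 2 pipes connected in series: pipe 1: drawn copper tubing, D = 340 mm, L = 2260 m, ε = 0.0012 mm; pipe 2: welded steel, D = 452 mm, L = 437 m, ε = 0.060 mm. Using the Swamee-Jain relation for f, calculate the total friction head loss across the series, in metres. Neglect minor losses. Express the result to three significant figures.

H ≈ 20.9 m

Pipe 1: V = 2.181 m/s, Re = 7.34×10^5, ε/D = 3.53×10^-6, f = 0.01231, h_1 = f(L/D)V²/2g = 19.83 m
Pipe 2: V = 1.234 m/s, Re = 5.52×10^5, ε/D = 1.33×10^-4, f = 0.01469, h_2 = f(L/D)V²/2g = 1.102 m
Series → Q common, losses add: H = Σh = 20.93 m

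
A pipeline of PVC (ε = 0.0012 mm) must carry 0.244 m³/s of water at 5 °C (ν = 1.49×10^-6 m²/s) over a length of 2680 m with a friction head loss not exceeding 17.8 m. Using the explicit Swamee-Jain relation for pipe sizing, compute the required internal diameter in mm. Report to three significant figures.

Swamee-Jain (Type III): D = 0.66·[ε^1.25·(LQ²/(gh_f))^4.75 + ν·Q^9.4·(L/(gh_f))^5.2]^0.04
LQ²/(gh_f) = 0.9137; L/(gh_f) = 15.35
Term 1 = ε^1.25·(…)^4.75 = 2.59×10^-8; Term 2 = ν·Q^9.4·(…)^5.2 = 3.82×10^-6
D = 0.66·(2.59×10^-8 + 3.82×10^-6)^0.04 = 0.4008 m = 401 mm
Check: V = 1.93 m/s, Re = 5.20×10^5, f = 0.01305, h_f = 16.6 m ≈ 17.8 m ✓

D ≈ 401 mm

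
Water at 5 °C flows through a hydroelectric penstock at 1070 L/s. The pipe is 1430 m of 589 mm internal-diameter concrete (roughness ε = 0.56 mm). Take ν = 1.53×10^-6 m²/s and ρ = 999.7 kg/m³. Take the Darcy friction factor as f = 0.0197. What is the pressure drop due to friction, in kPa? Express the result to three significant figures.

V = 4Q/(πD²) = 4·1.07/(π·0.589²) = 3.927 m/s
h_f = f(L/D)V²/(2g) = 0.01970·(1430/0.589)·3.927²/(2·9.81) = 37.59 m
Δp = ρg·h_f = 999.7·9.81·37.59 = 368.7 kPa

Δp ≈ 369 kPa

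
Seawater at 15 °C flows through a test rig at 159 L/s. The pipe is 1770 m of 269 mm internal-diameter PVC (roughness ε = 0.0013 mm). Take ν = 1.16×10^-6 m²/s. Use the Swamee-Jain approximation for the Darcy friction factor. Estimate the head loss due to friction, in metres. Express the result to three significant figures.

V = 4Q/(πD²) = 4·0.159/(π·0.269²) = 2.798 m/s
Re = VD/ν = 2.798·0.269/1.16×10^-6 = 6.49×10^5 → turbulent
ε/D = 0.0013/269 = 4.83×10^-6
Swamee-Jain: f = 0.01259
h_f = f(L/D)V²/(2g) = 0.01259·(1770/0.269)·2.798²/(2·9.81) = 33.06 m

h_f ≈ 33.1 m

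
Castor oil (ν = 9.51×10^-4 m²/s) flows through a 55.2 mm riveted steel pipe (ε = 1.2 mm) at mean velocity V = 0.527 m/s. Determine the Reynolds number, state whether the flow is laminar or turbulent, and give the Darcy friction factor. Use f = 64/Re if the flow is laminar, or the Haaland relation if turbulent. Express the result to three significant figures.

Re ≈ 30.6; laminar; f = 64/Re ≈ 2.09

Re = VD/ν = 0.5270·0.0552/9.51×10^-4 = 30.6
Re < 2300 → laminar → f = 64/Re = 2.092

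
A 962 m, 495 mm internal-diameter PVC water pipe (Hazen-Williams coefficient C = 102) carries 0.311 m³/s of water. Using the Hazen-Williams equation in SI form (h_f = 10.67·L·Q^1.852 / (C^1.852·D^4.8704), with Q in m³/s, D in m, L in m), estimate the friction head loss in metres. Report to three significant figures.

h_f = 10.67·962·0.311^1.852 / (102^1.852·0.495^4.8704) = 6.909 m

h_f ≈ 6.91 m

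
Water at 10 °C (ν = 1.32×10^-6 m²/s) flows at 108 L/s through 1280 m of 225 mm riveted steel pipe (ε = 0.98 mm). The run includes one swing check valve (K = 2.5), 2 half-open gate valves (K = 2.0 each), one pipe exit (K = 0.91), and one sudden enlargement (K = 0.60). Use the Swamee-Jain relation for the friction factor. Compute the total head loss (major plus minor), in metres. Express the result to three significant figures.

V = 4Q/(πD²) = 2.716 m/s; V²/2g = 0.3760 m
Re = 4.63×10^5, ε/D = 0.00436 → f = 0.02947 (Swamee-Jain)
Major: h_f = f(L/D)·V²/2g = 0.02947·5689·0.3760 = 63.04 m
Minor: ΣK = 8.01; h_m = ΣK·V²/2g = 3.012 m
Total H_L = 63.04 + 3.012 = 66.06 m

H_L ≈ 66.1 m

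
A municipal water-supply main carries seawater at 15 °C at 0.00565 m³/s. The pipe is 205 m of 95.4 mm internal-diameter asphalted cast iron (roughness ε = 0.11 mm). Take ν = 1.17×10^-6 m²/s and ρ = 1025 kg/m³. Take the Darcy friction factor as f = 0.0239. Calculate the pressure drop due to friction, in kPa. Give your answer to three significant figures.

V = 4Q/(πD²) = 4·0.00565/(π·0.0954²) = 0.7904 m/s
h_f = f(L/D)V²/(2g) = 0.02390·(205/0.0954)·0.7904²/(2·9.81) = 1.635 m
Δp = ρg·h_f = 1025·9.81·1.635 = 16.44 kPa

Δp ≈ 16.4 kPa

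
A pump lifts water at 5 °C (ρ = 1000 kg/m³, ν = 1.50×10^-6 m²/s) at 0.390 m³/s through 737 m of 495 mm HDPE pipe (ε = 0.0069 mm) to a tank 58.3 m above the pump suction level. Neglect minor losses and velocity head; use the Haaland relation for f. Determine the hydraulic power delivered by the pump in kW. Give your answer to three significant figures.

V = 4Q/(πD²) = 2.027 m/s; Re = 6.69×10^5; ε/D = 1.39×10^-5; f = 0.01261
h_f = f(L/D)V²/2g = 3.929 m
Total head H = z + h_f = 58.3 + 3.929 = 62.23 m
P_hyd = ρgQH = 1000·9.81·0.390·62.23 = 238.1 kW

P_hyd ≈ 238 kW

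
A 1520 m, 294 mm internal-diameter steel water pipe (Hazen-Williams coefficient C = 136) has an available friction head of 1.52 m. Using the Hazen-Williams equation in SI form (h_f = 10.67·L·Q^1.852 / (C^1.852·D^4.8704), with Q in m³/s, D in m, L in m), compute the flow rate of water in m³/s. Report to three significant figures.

Q ≈ 0.0363 m³/s

Rearranging: Q = [h_f·C^1.852·D^4.8704 / (10.67·L)]^(1/1.852)
Q = [1.52·136^1.852·0.294^4.8704 / (10.67·1520)]^0.540 = 0.03634 m³/s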